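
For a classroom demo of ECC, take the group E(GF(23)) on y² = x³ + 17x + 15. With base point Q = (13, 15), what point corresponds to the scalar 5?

Repeated addition: build up to 5Q.
2Q: tangent at (13, 15): λ = (3·13² + 17)/(2·15) ≡ 18/7. 7⁻¹ ≡ 10 (mod 23), so λ ≡ 18·10 ≡ 19.
  x = λ² - 13 - 13 = 361 - 26 ≡ 13; y = λ·(13 - 13) - 15 ≡ 8. → (13, 8)
3Q: (13, 8) + (13, 15): same x and y₁ ≡ -y₂, so the sum is 𝒪.
4Q: 𝒪 + (13, 15) = (13, 15) (identity).
5Q: tangent at (13, 15): λ = (3·13² + 17)/(2·15) ≡ 18/7. 7⁻¹ ≡ 10 (mod 23), so λ ≡ 18·10 ≡ 19.
  x = λ² - 13 - 13 = 361 - 26 ≡ 13; y = λ·(13 - 13) - 15 ≡ 8. → (13, 8)

(13, 8)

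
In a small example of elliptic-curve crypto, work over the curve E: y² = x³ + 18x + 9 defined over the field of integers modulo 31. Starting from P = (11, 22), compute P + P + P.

(23, 29)

Repeated addition: build up to 3P.
2P: tangent at (11, 22): λ = (3·11² + 18)/(2·22) ≡ 9/13. 13⁻¹ ≡ 12 (mod 31), so λ ≡ 9·12 ≡ 15.
  x = λ² - 11 - 11 = 225 - 22 ≡ 17; y = λ·(11 - 17) - 22 ≡ 12. → (17, 12)
3P: (17, 12) + (11, 22). λ = (22 - 12)/(11 - 17) ≡ 10/25 mod 31. 25⁻¹ ≡ 5 (mod 31), so λ ≡ 19.
  x = λ² - 17 - 11 = 361 - 28 ≡ 23; y = λ·(17 - 23) - 12 ≡ 29. → (23, 29)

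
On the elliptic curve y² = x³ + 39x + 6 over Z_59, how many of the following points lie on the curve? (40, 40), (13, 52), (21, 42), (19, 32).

0

(40, 40): 40² ≡ 7, rhs ≡ 17 → off.
(13, 52): 52² ≡ 49, rhs ≡ 55 → off.
(21, 42): 42² ≡ 53, rhs ≡ 56 → off.
(19, 32): 32² ≡ 21, rhs ≡ 54 → off.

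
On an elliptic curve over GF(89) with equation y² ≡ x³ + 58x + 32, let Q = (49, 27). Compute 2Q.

tangent at (49, 27): λ = (3·49² + 58)/(2·27) ≡ 52/54. 54⁻¹ ≡ 61 (mod 89), so λ ≡ 52·61 ≡ 57.
  x = λ² - 49 - 49 = 3249 - 98 ≡ 36; y = λ·(49 - 36) - 27 ≡ 2. → (36, 2)

(36, 2)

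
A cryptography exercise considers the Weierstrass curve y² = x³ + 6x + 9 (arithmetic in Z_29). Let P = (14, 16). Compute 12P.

Double-and-add on 12 = (1100)₂. Start with P = (14, 16) for the leading 1-bit.
double: tangent at (14, 16): λ = (3·14² + 6)/(2·16) ≡ 14/3. 3⁻¹ ≡ 10 (mod 29), so λ ≡ 14·10 ≡ 24.
  x = λ² - 14 - 14 = 576 - 28 ≡ 26; y = λ·(14 - 26) - 16 ≡ 15. → (26, 15)
add P: (26, 15) + (14, 16). λ = (16 - 15)/(14 - 26) ≡ 1/17 mod 29. 17⁻¹ ≡ 12 (mod 29), so λ ≡ 12.
  x = λ² - 26 - 14 = 144 - 40 ≡ 17; y = λ·(26 - 17) - 15 ≡ 6. → (17, 6)
double: tangent at (17, 6): λ = (3·17² + 6)/(2·6) ≡ 3/12. 12⁻¹ ≡ 17 (mod 29), so λ ≡ 3·17 ≡ 22.
  x = λ² - 17 - 17 = 484 - 34 ≡ 15; y = λ·(17 - 15) - 6 ≡ 9. → (15, 9)
double: tangent at (15, 9): λ = (3·15² + 6)/(2·9) ≡ 14/18. 18⁻¹ ≡ 21 (mod 29) since 18·21 = 378 ≡ 1, so λ ≡ 14·21 ≡ 4.
  x = λ² - 15 - 15 = 16 - 30 ≡ 15; y = λ·(15 - 15) - 9 ≡ 20. → (15, 20)

(15, 20)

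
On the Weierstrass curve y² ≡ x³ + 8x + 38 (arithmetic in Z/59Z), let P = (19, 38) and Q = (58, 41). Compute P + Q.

(4, 4)

(19, 38) + (58, 41). λ = (41 - 38)/(58 - 19) ≡ 3/39 mod 59. 39⁻¹ ≡ 56 (mod 59), so λ ≡ 50.
  x = λ² - 19 - 58 = 2500 - 77 ≡ 4; y = λ·(19 - 4) - 38 ≡ 4. → (4, 4)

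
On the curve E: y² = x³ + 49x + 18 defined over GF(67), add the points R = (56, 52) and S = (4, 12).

(29, 10)

(56, 52) + (4, 12). λ = (12 - 52)/(4 - 56) ≡ 27/15 mod 67. 15⁻¹ ≡ 9 (mod 67), so λ ≡ 42.
  x = λ² - 56 - 4 = 1764 - 60 ≡ 29; y = λ·(56 - 29) - 52 ≡ 10. → (29, 10)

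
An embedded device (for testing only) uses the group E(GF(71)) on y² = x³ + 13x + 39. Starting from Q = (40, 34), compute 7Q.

(8, 67)

Double-and-add on 7 = (111)₂. Start with Q = (40, 34) for the leading 1-bit.
double: tangent at (40, 34): λ = (3·40² + 13)/(2·34) ≡ 56/68. 68⁻¹ ≡ 47 (mod 71), so λ ≡ 56·47 ≡ 5.
  x = λ² - 40 - 40 = 25 - 80 ≡ 16; y = λ·(40 - 16) - 34 ≡ 15. → (16, 15)
add Q: (16, 15) + (40, 34). λ = (34 - 15)/(40 - 16) ≡ 19/24 mod 71. 24⁻¹ ≡ 3 (mod 71) since 24·3 = 72 ≡ 1, so λ ≡ 57.
  x = λ² - 16 - 40 = 3249 - 56 ≡ 69; y = λ·(16 - 69) - 15 ≡ 17. → (69, 17)
double: tangent at (69, 17): λ = (3·69² + 13)/(2·17) ≡ 25/34. 34⁻¹ ≡ 23 (mod 71) since 34·23 = 782 ≡ 1, so λ ≡ 25·23 ≡ 7.
  x = λ² - 69 - 69 = 49 - 138 ≡ 53; y = λ·(69 - 53) - 17 ≡ 24. → (53, 24)
add Q: (53, 24) + (40, 34). λ = (34 - 24)/(40 - 53) ≡ 10/58 mod 71. 58⁻¹ ≡ 60 (mod 71), so λ ≡ 32.
  x = λ² - 53 - 40 = 1024 - 93 ≡ 8; y = λ·(53 - 8) - 24 ≡ 67. → (8, 67)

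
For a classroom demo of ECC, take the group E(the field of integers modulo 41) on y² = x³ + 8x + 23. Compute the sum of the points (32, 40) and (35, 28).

(32, 40) + (35, 28). λ = (28 - 40)/(35 - 32) ≡ 29/3 mod 41. 3⁻¹ ≡ 14 (mod 41) since 3·14 = 42 ≡ 1, so λ ≡ 37.
  x = λ² - 32 - 35 = 1369 - 67 ≡ 31; y = λ·(32 - 31) - 40 ≡ 38. → (31, 38)

(31, 38)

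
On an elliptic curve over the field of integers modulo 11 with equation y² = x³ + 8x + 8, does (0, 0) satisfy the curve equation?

y² = 0² ≡ 0; x³ + 8x + 8 = 8 ≡ 8 (mod 11). 0 ≠ 8.

no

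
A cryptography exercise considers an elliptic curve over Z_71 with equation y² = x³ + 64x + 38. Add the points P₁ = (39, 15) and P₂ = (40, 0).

(39, 15) + (40, 0). λ = (0 - 15)/(40 - 39) ≡ 56/1 mod 71. 1⁻¹ ≡ 1 (mod 71), so λ ≡ 56.
  x = λ² - 39 - 40 = 3136 - 79 ≡ 4; y = λ·(39 - 4) - 15 ≡ 28. → (4, 28)

(4, 28)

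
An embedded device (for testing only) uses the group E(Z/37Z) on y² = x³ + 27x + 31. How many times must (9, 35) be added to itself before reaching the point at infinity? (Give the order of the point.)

2P: tangent at (9, 35): λ = (3·9² + 27)/(2·35) ≡ 11/33. 33⁻¹ ≡ 9 (mod 37) since 33·9 = 297 ≡ 1, so λ ≡ 11·9 ≡ 25.
  x = λ² - 9 - 9 = 625 - 18 ≡ 15; y = λ·(9 - 15) - 35 ≡ 0. → (15, 0)
3P: (15, 0) + (9, 35). λ = (35 - 0)/(9 - 15) ≡ 35/31 mod 37. 31⁻¹ ≡ 6 (mod 37) since 31·6 = 186 ≡ 1, so λ ≡ 25.
  x = λ² - 15 - 9 = 625 - 24 ≡ 9; y = λ·(15 - 9) - 0 ≡ 2. → (9, 2)
4P: (9, 2) + (9, 35): same x and y₁ ≡ -y₂, so the sum is the point at infinity.
4P = the point at infinity, so the order is 4.

4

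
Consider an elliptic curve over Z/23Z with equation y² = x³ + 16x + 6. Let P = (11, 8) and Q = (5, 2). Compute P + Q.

(8, 18)

(11, 8) + (5, 2). λ = (2 - 8)/(5 - 11) ≡ 17/17 mod 23. 17⁻¹ ≡ 19 (mod 23) since 17·19 = 323 ≡ 1, so λ ≡ 1.
  x = λ² - 11 - 5 = 1 - 16 ≡ 8; y = λ·(11 - 8) - 8 ≡ 18. → (8, 18)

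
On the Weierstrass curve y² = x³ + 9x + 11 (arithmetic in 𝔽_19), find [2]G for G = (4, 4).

tangent at (4, 4): λ = (3·4² + 9)/(2·4) ≡ 0/8. 8⁻¹ ≡ 12 (mod 19) since 8·12 = 96 ≡ 1, so λ ≡ 0·12 ≡ 0.
  x = λ² - 4 - 4 = 0 - 8 ≡ 11; y = λ·(4 - 11) - 4 ≡ 15. → (11, 15)

(11, 15)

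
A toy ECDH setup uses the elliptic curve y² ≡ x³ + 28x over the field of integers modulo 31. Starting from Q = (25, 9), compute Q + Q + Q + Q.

Double-and-add on 4 = (100)₂. Start with Q = (25, 9) for the leading 1-bit.
double: tangent at (25, 9): λ = (3·25² + 28)/(2·9) ≡ 12/18. 18⁻¹ ≡ 19 (mod 31) since 18·19 = 342 ≡ 1, so λ ≡ 12·19 ≡ 11.
  x = λ² - 25 - 25 = 121 - 50 ≡ 9; y = λ·(25 - 9) - 9 ≡ 12. → (9, 12)
double: tangent at (9, 12): λ = (3·9² + 28)/(2·12) ≡ 23/24. 24⁻¹ ≡ 22 (mod 31) since 24·22 = 528 ≡ 1, so λ ≡ 23·22 ≡ 10.
  x = λ² - 9 - 9 = 100 - 18 ≡ 20; y = λ·(9 - 20) - 12 ≡ 2. → (20, 2)

(20, 2)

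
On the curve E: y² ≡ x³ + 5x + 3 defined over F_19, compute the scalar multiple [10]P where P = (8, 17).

Repeated addition: build up to 10P.
2P: tangent at (8, 17): λ = (3·8² + 5)/(2·17) ≡ 7/15. 15⁻¹ ≡ 14 (mod 19), so λ ≡ 7·14 ≡ 3.
  x = λ² - 8 - 8 = 9 - 16 ≡ 12; y = λ·(8 - 12) - 17 ≡ 9. → (12, 9)
3P: (12, 9) + (8, 17). λ = (17 - 9)/(8 - 12) ≡ 8/15 mod 19. 15⁻¹ ≡ 14 (mod 19), so λ ≡ 17.
  x = λ² - 12 - 8 = 289 - 20 ≡ 3; y = λ·(12 - 3) - 9 ≡ 11. → (3, 11)
4P: (3, 11) + (8, 17). λ = (17 - 11)/(8 - 3) ≡ 6/5 mod 19. 5⁻¹ ≡ 4 (mod 19), so λ ≡ 5.
  x = λ² - 3 - 8 = 25 - 11 ≡ 14; y = λ·(3 - 14) - 11 ≡ 10. → (14, 10)
5P: (14, 10) + (8, 17). λ = (17 - 10)/(8 - 14) ≡ 7/13 mod 19. 13⁻¹ ≡ 3 (mod 19), so λ ≡ 2.
  x = λ² - 14 - 8 = 4 - 22 ≡ 1; y = λ·(14 - 1) - 10 ≡ 16. → (1, 16)
6P: (1, 16) + (8, 17). λ = (17 - 16)/(8 - 1) ≡ 1/7 mod 19. 7⁻¹ ≡ 11 (mod 19) since 7·11 = 77 ≡ 1, so λ ≡ 11.
  x = λ² - 1 - 8 = 121 - 9 ≡ 17; y = λ·(1 - 17) - 16 ≡ 17. → (17, 17)
7P: (17, 17) + (8, 17). λ = (17 - 17)/(8 - 17) ≡ 0/10 mod 19. 10⁻¹ ≡ 2 (mod 19) since 10·2 = 20 ≡ 1, so λ ≡ 0.
  x = λ² - 17 - 8 = 0 - 25 ≡ 13; y = λ·(17 - 13) - 17 ≡ 2. → (13, 2)
8P: (13, 2) + (8, 17). λ = (17 - 2)/(8 - 13) ≡ 15/14 mod 19. 14⁻¹ ≡ 15 (mod 19), so λ ≡ 16.
  x = λ² - 13 - 8 = 256 - 21 ≡ 7; y = λ·(13 - 7) - 2 ≡ 18. → (7, 18)
9P: (7, 18) + (8, 17). λ = (17 - 18)/(8 - 7) ≡ 18/1 mod 19. 1⁻¹ ≡ 1 (mod 19), so λ ≡ 18.
  x = λ² - 7 - 8 = 324 - 15 ≡ 5; y = λ·(7 - 5) - 18 ≡ 18. → (5, 18)
10P: (5, 18) + (8, 17). λ = (17 - 18)/(8 - 5) ≡ 18/3 mod 19. 3⁻¹ ≡ 13 (mod 19) since 3·13 = 39 ≡ 1, so λ ≡ 6.
  x = λ² - 5 - 8 = 36 - 13 ≡ 4; y = λ·(5 - 4) - 18 ≡ 7. → (4, 7)

(4, 7)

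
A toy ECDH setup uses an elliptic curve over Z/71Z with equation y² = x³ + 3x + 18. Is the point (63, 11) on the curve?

y² = 11² ≡ 50; x³ + 3x + 18 = 250254 ≡ 50 (mod 71). 50 = 50.

yes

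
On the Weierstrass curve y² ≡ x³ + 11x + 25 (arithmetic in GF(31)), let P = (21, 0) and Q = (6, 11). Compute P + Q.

(21, 0) + (6, 11). λ = (11 - 0)/(6 - 21) ≡ 11/16 mod 31. 16⁻¹ ≡ 2 (mod 31) since 16·2 = 32 ≡ 1, so λ ≡ 22.
  x = λ² - 21 - 6 = 484 - 27 ≡ 23; y = λ·(21 - 23) - 0 ≡ 18. → (23, 18)

(23, 18)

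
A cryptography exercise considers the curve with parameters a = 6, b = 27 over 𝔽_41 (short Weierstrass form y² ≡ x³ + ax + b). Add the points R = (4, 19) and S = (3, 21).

(4, 19) + (3, 21). λ = (21 - 19)/(3 - 4) ≡ 2/40 mod 41. 40⁻¹ ≡ 40 (mod 41) since 40·40 = 1600 ≡ 1, so λ ≡ 39.
  x = λ² - 4 - 3 = 1521 - 7 ≡ 38; y = λ·(4 - 38) - 19 ≡ 8. → (38, 8)

(38, 8)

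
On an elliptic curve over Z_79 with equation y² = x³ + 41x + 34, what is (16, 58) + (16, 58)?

(70, 68)

tangent at (16, 58): λ = (3·16² + 41)/(2·58) ≡ 19/37. 37⁻¹ ≡ 47 (mod 79) since 37·47 = 1739 ≡ 1, so λ ≡ 19·47 ≡ 24.
  x = λ² - 16 - 16 = 576 - 32 ≡ 70; y = λ·(16 - 70) - 58 ≡ 68. → (70, 68)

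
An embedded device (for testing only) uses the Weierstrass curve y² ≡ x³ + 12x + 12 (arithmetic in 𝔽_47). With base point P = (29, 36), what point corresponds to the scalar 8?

Double-and-add on 8 = (1000)₂. Start with P = (29, 36) for the leading 1-bit.
double: tangent at (29, 36): λ = (3·29² + 12)/(2·36) ≡ 44/25. 25⁻¹ ≡ 32 (mod 47), so λ ≡ 44·32 ≡ 45.
  x = λ² - 29 - 29 = 2025 - 58 ≡ 40; y = λ·(29 - 40) - 36 ≡ 33. → (40, 33)
double: tangent at (40, 33): λ = (3·40² + 12)/(2·33) ≡ 18/19. 19⁻¹ ≡ 5 (mod 47), so λ ≡ 18·5 ≡ 43.
  x = λ² - 40 - 40 = 1849 - 80 ≡ 30; y = λ·(40 - 30) - 33 ≡ 21. → (30, 21)
double: tangent at (30, 21): λ = (3·30² + 12)/(2·21) ≡ 33/42. 42⁻¹ ≡ 28 (mod 47) since 42·28 = 1176 ≡ 1, so λ ≡ 33·28 ≡ 31.
  x = λ² - 30 - 30 = 961 - 60 ≡ 8; y = λ·(30 - 8) - 21 ≡ 3. → (8, 3)

(8, 3)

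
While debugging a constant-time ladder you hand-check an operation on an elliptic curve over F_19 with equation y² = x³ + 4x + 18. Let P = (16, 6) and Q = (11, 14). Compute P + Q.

(9, 17)

(16, 6) + (11, 14). λ = (14 - 6)/(11 - 16) ≡ 8/14 mod 19. 14⁻¹ ≡ 15 (mod 19) since 14·15 = 210 ≡ 1, so λ ≡ 6.
  x = λ² - 16 - 11 = 36 - 27 ≡ 9; y = λ·(16 - 9) - 6 ≡ 17. → (9, 17)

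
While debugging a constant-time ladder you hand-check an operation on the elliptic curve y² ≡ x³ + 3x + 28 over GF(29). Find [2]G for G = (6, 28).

tangent at (6, 28): λ = (3·6² + 3)/(2·28) ≡ 24/27. 27⁻¹ ≡ 14 (mod 29), so λ ≡ 24·14 ≡ 17.
  x = λ² - 6 - 6 = 289 - 12 ≡ 16; y = λ·(6 - 16) - 28 ≡ 5. → (16, 5)

(16, 5)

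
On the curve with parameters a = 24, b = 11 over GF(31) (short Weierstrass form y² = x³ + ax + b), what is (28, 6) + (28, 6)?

(26, 18)

tangent at (28, 6): λ = (3·28² + 24)/(2·6) ≡ 20/12. 12⁻¹ ≡ 13 (mod 31), so λ ≡ 20·13 ≡ 12.
  x = λ² - 28 - 28 = 144 - 56 ≡ 26; y = λ·(28 - 26) - 6 ≡ 18. → (26, 18)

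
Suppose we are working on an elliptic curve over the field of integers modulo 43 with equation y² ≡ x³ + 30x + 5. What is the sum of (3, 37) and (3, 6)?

The two points share x = 3 and their y-coordinates satisfy 37 + 6 ≡ 0 (mod 43), so they are inverses. Their sum is ∞.

O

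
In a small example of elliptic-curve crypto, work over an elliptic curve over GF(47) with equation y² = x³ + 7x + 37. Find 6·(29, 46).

(37, 1)

Write P = (29, 46).
Repeated addition: build up to 6P.
2P: tangent at (29, 46): λ = (3·29² + 7)/(2·46) ≡ 39/45. 45⁻¹ ≡ 23 (mod 47) since 45·23 = 1035 ≡ 1, so λ ≡ 39·23 ≡ 4.
  x = λ² - 29 - 29 = 16 - 58 ≡ 5; y = λ·(29 - 5) - 46 ≡ 3. → (5, 3)
3P: (5, 3) + (29, 46). λ = (46 - 3)/(29 - 5) ≡ 43/24 mod 47. 24⁻¹ ≡ 2 (mod 47) since 24·2 = 48 ≡ 1, so λ ≡ 39.
  x = λ² - 5 - 29 = 1521 - 34 ≡ 30; y = λ·(5 - 30) - 3 ≡ 9. → (30, 9)
4P: (30, 9) + (29, 46). λ = (46 - 9)/(29 - 30) ≡ 37/46 mod 47. 46⁻¹ ≡ 46 (mod 47) since 46·46 = 2116 ≡ 1, so λ ≡ 10.
  x = λ² - 30 - 29 = 100 - 59 ≡ 41; y = λ·(30 - 41) - 9 ≡ 22. → (41, 22)
5P: (41, 22) + (29, 46). λ = (46 - 22)/(29 - 41) ≡ 24/35 mod 47. 35⁻¹ ≡ 43 (mod 47) since 35·43 = 1505 ≡ 1, so λ ≡ 45.
  x = λ² - 41 - 29 = 2025 - 70 ≡ 28; y = λ·(41 - 28) - 22 ≡ 46. → (28, 46)
6P: (28, 46) + (29, 46). λ = (46 - 46)/(29 - 28) ≡ 0/1 mod 47. 1⁻¹ ≡ 1 (mod 47), so λ ≡ 0.
  x = λ² - 28 - 29 = 0 - 57 ≡ 37; y = λ·(28 - 37) - 46 ≡ 1. → (37, 1)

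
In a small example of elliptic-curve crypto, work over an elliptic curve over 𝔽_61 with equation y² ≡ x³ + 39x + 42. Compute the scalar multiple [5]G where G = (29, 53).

(26, 37)

Double-and-add on 5 = (101)₂. Start with G = (29, 53) for the leading 1-bit.
double: tangent at (29, 53): λ = (3·29² + 39)/(2·53) ≡ 0/45. 45⁻¹ ≡ 19 (mod 61), so λ ≡ 0·19 ≡ 0.
  x = λ² - 29 - 29 = 0 - 58 ≡ 3; y = λ·(29 - 3) - 53 ≡ 8. → (3, 8)
double: tangent at (3, 8): λ = (3·3² + 39)/(2·8) ≡ 5/16. 16⁻¹ ≡ 42 (mod 61), so λ ≡ 5·42 ≡ 27.
  x = λ² - 3 - 3 = 729 - 6 ≡ 52; y = λ·(3 - 52) - 8 ≡ 11. → (52, 11)
add G: (52, 11) + (29, 53). λ = (53 - 11)/(29 - 52) ≡ 42/38 mod 61. 38⁻¹ ≡ 53 (mod 61) since 38·53 = 2014 ≡ 1, so λ ≡ 30.
  x = λ² - 52 - 29 = 900 - 81 ≡ 26; y = λ·(52 - 26) - 11 ≡ 37. → (26, 37)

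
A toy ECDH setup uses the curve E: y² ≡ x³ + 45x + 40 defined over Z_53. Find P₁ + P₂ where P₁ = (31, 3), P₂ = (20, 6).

(45, 49)

(31, 3) + (20, 6). λ = (6 - 3)/(20 - 31) ≡ 3/42 mod 53. 42⁻¹ ≡ 24 (mod 53) since 42·24 = 1008 ≡ 1, so λ ≡ 19.
  x = λ² - 31 - 20 = 361 - 51 ≡ 45; y = λ·(31 - 45) - 3 ≡ 49. → (45, 49)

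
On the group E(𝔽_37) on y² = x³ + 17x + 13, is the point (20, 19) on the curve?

yes

y² = 19² ≡ 28; x³ + 17x + 13 = 8353 ≡ 28 (mod 37). 28 = 28.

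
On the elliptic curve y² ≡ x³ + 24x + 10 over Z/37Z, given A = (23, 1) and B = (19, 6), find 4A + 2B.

First 4A:
Repeated addition: build up to 4A.
2A: tangent at (23, 1): λ = (3·23² + 24)/(2·1) ≡ 20/2. 2⁻¹ ≡ 19 (mod 37), so λ ≡ 20·19 ≡ 10.
  x = λ² - 23 - 23 = 100 - 46 ≡ 17; y = λ·(23 - 17) - 1 ≡ 22. → (17, 22)
3A: (17, 22) + (23, 1). λ = (1 - 22)/(23 - 17) ≡ 16/6 mod 37. 6⁻¹ ≡ 31 (mod 37), so λ ≡ 15.
  x = λ² - 17 - 23 = 225 - 40 ≡ 0; y = λ·(17 - 0) - 22 ≡ 11. → (0, 11)
4A: (0, 11) + (23, 1). λ = (1 - 11)/(23 - 0) ≡ 27/23 mod 37. 23⁻¹ ≡ 29 (mod 37) since 23·29 = 667 ≡ 1, so λ ≡ 6.
  x = λ² - 0 - 23 = 36 - 23 ≡ 13; y = λ·(0 - 13) - 11 ≡ 22. → (13, 22)
4A = (13, 22).
Next 2B:
Repeated addition: build up to 2B.
2B: tangent at (19, 6): λ = (3·19² + 24)/(2·6) ≡ 34/12. 12⁻¹ ≡ 34 (mod 37), so λ ≡ 34·34 ≡ 9.
  x = λ² - 19 - 19 = 81 - 38 ≡ 6; y = λ·(19 - 6) - 6 ≡ 0. → (6, 0)
2B = (6, 0).
Finally 4A + 2B:
(13, 22) + (6, 0). λ = (0 - 22)/(6 - 13) ≡ 15/30 mod 37. 30⁻¹ ≡ 21 (mod 37), so λ ≡ 19.
  x = λ² - 13 - 6 = 361 - 19 ≡ 9; y = λ·(13 - 9) - 22 ≡ 17. → (9, 17)

(9, 17)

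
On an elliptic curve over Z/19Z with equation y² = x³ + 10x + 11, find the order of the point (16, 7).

2P: tangent at (16, 7): λ = (3·16² + 10)/(2·7) ≡ 18/14. 14⁻¹ ≡ 15 (mod 19) since 14·15 = 210 ≡ 1, so λ ≡ 18·15 ≡ 4.
  x = λ² - 16 - 16 = 16 - 32 ≡ 3; y = λ·(16 - 3) - 7 ≡ 7. → (3, 7)
3P: (3, 7) + (16, 7). λ = (7 - 7)/(16 - 3) ≡ 0/13 mod 19. 13⁻¹ ≡ 3 (mod 19) since 13·3 = 39 ≡ 1, so λ ≡ 0.
  x = λ² - 3 - 16 = 0 - 19 ≡ 0; y = λ·(3 - 0) - 7 ≡ 12. → (0, 12)
4P: (0, 12) + (16, 7). λ = (7 - 12)/(16 - 0) ≡ 14/16 mod 19. 16⁻¹ ≡ 6 (mod 19), so λ ≡ 8.
  x = λ² - 0 - 16 = 64 - 16 ≡ 10; y = λ·(0 - 10) - 12 ≡ 3. → (10, 3)
5P: (10, 3) + (16, 7). λ = (7 - 3)/(16 - 10) ≡ 4/6 mod 19. 6⁻¹ ≡ 16 (mod 19), so λ ≡ 7.
  x = λ² - 10 - 16 = 49 - 26 ≡ 4; y = λ·(10 - 4) - 3 ≡ 1. → (4, 1)
6P: (4, 1) + (16, 7). λ = (7 - 1)/(16 - 4) ≡ 6/12 mod 19. 12⁻¹ ≡ 8 (mod 19), so λ ≡ 10.
  x = λ² - 4 - 16 = 100 - 20 ≡ 4; y = λ·(4 - 4) - 1 ≡ 18. → (4, 18)
7P: (4, 18) + (16, 7). λ = (7 - 18)/(16 - 4) ≡ 8/12 mod 19. 12⁻¹ ≡ 8 (mod 19) since 12·8 = 96 ≡ 1, so λ ≡ 7.
  x = λ² - 4 - 16 = 49 - 20 ≡ 10; y = λ·(4 - 10) - 18 ≡ 16. → (10, 16)
8P: (10, 16) + (16, 7). λ = (7 - 16)/(16 - 10) ≡ 10/6 mod 19. 6⁻¹ ≡ 16 (mod 19) since 6·16 = 96 ≡ 1, so λ ≡ 8.
  x = λ² - 10 - 16 = 64 - 26 ≡ 0; y = λ·(10 - 0) - 16 ≡ 7. → (0, 7)
9P: (0, 7) + (16, 7). λ = (7 - 7)/(16 - 0) ≡ 0/16 mod 19. 16⁻¹ ≡ 6 (mod 19) since 16·6 = 96 ≡ 1, so λ ≡ 0.
  x = λ² - 0 - 16 = 0 - 16 ≡ 3; y = λ·(0 - 3) - 7 ≡ 12. → (3, 12)
10P: (3, 12) + (16, 7). λ = (7 - 12)/(16 - 3) ≡ 14/13 mod 19. 13⁻¹ ≡ 3 (mod 19), so λ ≡ 4.
  x = λ² - 3 - 16 = 16 - 19 ≡ 16; y = λ·(3 - 16) - 12 ≡ 12. → (16, 12)
11P: (16, 12) + (16, 7): same x and y₁ ≡ -y₂, so the sum is O.
11P = O, so the order is 11.

11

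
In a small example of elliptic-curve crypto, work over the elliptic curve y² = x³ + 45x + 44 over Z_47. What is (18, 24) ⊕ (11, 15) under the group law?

(35, 28)

(18, 24) + (11, 15). λ = (15 - 24)/(11 - 18) ≡ 38/40 mod 47. 40⁻¹ ≡ 20 (mod 47), so λ ≡ 8.
  x = λ² - 18 - 11 = 64 - 29 ≡ 35; y = λ·(18 - 35) - 24 ≡ 28. → (35, 28)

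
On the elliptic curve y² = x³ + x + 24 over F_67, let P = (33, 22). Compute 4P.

Repeated addition: build up to 4P.
2P: tangent at (33, 22): λ = (3·33² + 1)/(2·22) ≡ 52/44. 44⁻¹ ≡ 32 (mod 67) since 44·32 = 1408 ≡ 1, so λ ≡ 52·32 ≡ 56.
  x = λ² - 33 - 33 = 3136 - 66 ≡ 55; y = λ·(33 - 55) - 22 ≡ 19. → (55, 19)
3P: (55, 19) + (33, 22). λ = (22 - 19)/(33 - 55) ≡ 3/45 mod 67. 45⁻¹ ≡ 3 (mod 67), so λ ≡ 9.
  x = λ² - 55 - 33 = 81 - 88 ≡ 60; y = λ·(55 - 60) - 19 ≡ 3. → (60, 3)
4P: (60, 3) + (33, 22). λ = (22 - 3)/(33 - 60) ≡ 19/40 mod 67. 40⁻¹ ≡ 62 (mod 67), so λ ≡ 39.
  x = λ² - 60 - 33 = 1521 - 93 ≡ 21; y = λ·(60 - 21) - 3 ≡ 44. → (21, 44)

(21, 44)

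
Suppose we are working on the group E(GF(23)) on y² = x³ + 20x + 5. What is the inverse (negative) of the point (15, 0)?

-(15, 0) = (15, -0 mod 23) = (15, 0).

(15, 0)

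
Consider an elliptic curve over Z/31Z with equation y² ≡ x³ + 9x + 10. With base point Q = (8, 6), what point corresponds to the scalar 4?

(1, 12)

Double-and-add on 4 = (100)₂. Start with Q = (8, 6) for the leading 1-bit.
double: tangent at (8, 6): λ = (3·8² + 9)/(2·6) ≡ 15/12. 12⁻¹ ≡ 13 (mod 31), so λ ≡ 15·13 ≡ 9.
  x = λ² - 8 - 8 = 81 - 16 ≡ 3; y = λ·(8 - 3) - 6 ≡ 8. → (3, 8)
double: tangent at (3, 8): λ = (3·3² + 9)/(2·8) ≡ 5/16. 16⁻¹ ≡ 2 (mod 31) since 16·2 = 32 ≡ 1, so λ ≡ 5·2 ≡ 10.
  x = λ² - 3 - 3 = 100 - 6 ≡ 1; y = λ·(3 - 1) - 8 ≡ 12. → (1, 12)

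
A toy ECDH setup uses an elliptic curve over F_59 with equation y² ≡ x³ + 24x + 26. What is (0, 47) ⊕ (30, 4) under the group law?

(50, 5)

(0, 47) + (30, 4). λ = (4 - 47)/(30 - 0) ≡ 16/30 mod 59. 30⁻¹ ≡ 2 (mod 59) since 30·2 = 60 ≡ 1, so λ ≡ 32.
  x = λ² - 0 - 30 = 1024 - 30 ≡ 50; y = λ·(0 - 50) - 47 ≡ 5. → (50, 5)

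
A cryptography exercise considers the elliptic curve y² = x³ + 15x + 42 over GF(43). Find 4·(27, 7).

Write Q = (27, 7).
Repeated addition: build up to 4Q.
2Q: tangent at (27, 7): λ = (3·27² + 15)/(2·7) ≡ 9/14. 14⁻¹ ≡ 40 (mod 43) since 14·40 = 560 ≡ 1, so λ ≡ 9·40 ≡ 16.
  x = λ² - 27 - 27 = 256 - 54 ≡ 30; y = λ·(27 - 30) - 7 ≡ 31. → (30, 31)
3Q: (30, 31) + (27, 7). λ = (7 - 31)/(27 - 30) ≡ 19/40 mod 43. 40⁻¹ ≡ 14 (mod 43), so λ ≡ 8.
  x = λ² - 30 - 27 = 64 - 57 ≡ 7; y = λ·(30 - 7) - 31 ≡ 24. → (7, 24)
4Q: (7, 24) + (27, 7). λ = (7 - 24)/(27 - 7) ≡ 26/20 mod 43. 20⁻¹ ≡ 28 (mod 43), so λ ≡ 40.
  x = λ² - 7 - 27 = 1600 - 34 ≡ 18; y = λ·(7 - 18) - 24 ≡ 9. → (18, 9)

(18, 9)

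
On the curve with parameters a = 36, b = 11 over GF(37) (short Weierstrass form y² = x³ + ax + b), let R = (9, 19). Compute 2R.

tangent at (9, 19): λ = (3·9² + 36)/(2·19) ≡ 20/1. 1⁻¹ ≡ 1 (mod 37) since 1·1 = 1 ≡ 1, so λ ≡ 20·1 ≡ 20.
  x = λ² - 9 - 9 = 400 - 18 ≡ 12; y = λ·(9 - 12) - 19 ≡ 32. → (12, 32)

(12, 32)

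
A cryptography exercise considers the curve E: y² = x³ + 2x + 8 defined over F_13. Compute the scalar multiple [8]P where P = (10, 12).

O

Repeated addition: build up to 8P.
2P: tangent at (10, 12): λ = (3·10² + 2)/(2·12) ≡ 3/11. 11⁻¹ ≡ 6 (mod 13), so λ ≡ 3·6 ≡ 5.
  x = λ² - 10 - 10 = 25 - 20 ≡ 5; y = λ·(10 - 5) - 12 ≡ 0. → (5, 0)
3P: (5, 0) + (10, 12). λ = (12 - 0)/(10 - 5) ≡ 12/5 mod 13. 5⁻¹ ≡ 8 (mod 13) since 5·8 = 40 ≡ 1, so λ ≡ 5.
  x = λ² - 5 - 10 = 25 - 15 ≡ 10; y = λ·(5 - 10) - 0 ≡ 1. → (10, 1)
4P: (10, 1) + (10, 12): same x and y₁ ≡ -y₂, so the sum is O.
5P: O + (10, 12) = (10, 12) (identity).
6P: tangent at (10, 12): λ = (3·10² + 2)/(2·12) ≡ 3/11. 11⁻¹ ≡ 6 (mod 13), so λ ≡ 3·6 ≡ 5.
  x = λ² - 10 - 10 = 25 - 20 ≡ 5; y = λ·(10 - 5) - 12 ≡ 0. → (5, 0)
7P: (5, 0) + (10, 12). λ = (12 - 0)/(10 - 5) ≡ 12/5 mod 13. 5⁻¹ ≡ 8 (mod 13), so λ ≡ 5.
  x = λ² - 5 - 10 = 25 - 15 ≡ 10; y = λ·(5 - 10) - 0 ≡ 1. → (10, 1)
8P: (10, 1) + (10, 12): same x and y₁ ≡ -y₂, so the sum is O.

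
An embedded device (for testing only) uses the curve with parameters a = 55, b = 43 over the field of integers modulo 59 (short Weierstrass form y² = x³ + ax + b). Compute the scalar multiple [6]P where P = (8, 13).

(19, 10)

Repeated addition: build up to 6P.
2P: tangent at (8, 13): λ = (3·8² + 55)/(2·13) ≡ 11/26. 26⁻¹ ≡ 25 (mod 59), so λ ≡ 11·25 ≡ 39.
  x = λ² - 8 - 8 = 1521 - 16 ≡ 30; y = λ·(8 - 30) - 13 ≡ 14. → (30, 14)
3P: (30, 14) + (8, 13). λ = (13 - 14)/(8 - 30) ≡ 58/37 mod 59. 37⁻¹ ≡ 8 (mod 59), so λ ≡ 51.
  x = λ² - 30 - 8 = 2601 - 38 ≡ 26; y = λ·(30 - 26) - 14 ≡ 13. → (26, 13)
4P: (26, 13) + (8, 13). λ = (13 - 13)/(8 - 26) ≡ 0/41 mod 59. 41⁻¹ ≡ 36 (mod 59), so λ ≡ 0.
  x = λ² - 26 - 8 = 0 - 34 ≡ 25; y = λ·(26 - 25) - 13 ≡ 46. → (25, 46)
5P: (25, 46) + (8, 13). λ = (13 - 46)/(8 - 25) ≡ 26/42 mod 59. 42⁻¹ ≡ 52 (mod 59), so λ ≡ 54.
  x = λ² - 25 - 8 = 2916 - 33 ≡ 51; y = λ·(25 - 51) - 46 ≡ 25. → (51, 25)
6P: (51, 25) + (8, 13). λ = (13 - 25)/(8 - 51) ≡ 47/16 mod 59. 16⁻¹ ≡ 48 (mod 59) since 16·48 = 768 ≡ 1, so λ ≡ 14.
  x = λ² - 51 - 8 = 196 - 59 ≡ 19; y = λ·(51 - 19) - 25 ≡ 10. → (19, 10)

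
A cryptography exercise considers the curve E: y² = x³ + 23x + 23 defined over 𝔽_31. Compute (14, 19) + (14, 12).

O

The two points share x = 14 and their y-coordinates satisfy 19 + 12 ≡ 0 (mod 31), so they are inverses. Their sum is O.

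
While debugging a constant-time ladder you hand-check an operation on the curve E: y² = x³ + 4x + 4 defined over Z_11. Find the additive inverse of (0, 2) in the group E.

(0, 9)

-(0, 2) = (0, -2 mod 11) = (0, 9).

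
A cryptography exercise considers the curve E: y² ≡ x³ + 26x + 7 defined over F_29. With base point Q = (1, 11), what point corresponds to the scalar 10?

(10, 22)

Double-and-add on 10 = (1010)₂. Start with Q = (1, 11) for the leading 1-bit.
double: tangent at (1, 11): λ = (3·1² + 26)/(2·11) ≡ 0/22. 22⁻¹ ≡ 4 (mod 29) since 22·4 = 88 ≡ 1, so λ ≡ 0·4 ≡ 0.
  x = λ² - 1 - 1 = 0 - 2 ≡ 27; y = λ·(1 - 27) - 11 ≡ 18. → (27, 18)
double: tangent at (27, 18): λ = (3·27² + 26)/(2·18) ≡ 9/7. 7⁻¹ ≡ 25 (mod 29) since 7·25 = 175 ≡ 1, so λ ≡ 9·25 ≡ 22.
  x = λ² - 27 - 27 = 484 - 54 ≡ 24; y = λ·(27 - 24) - 18 ≡ 19. → (24, 19)
add Q: (24, 19) + (1, 11). λ = (11 - 19)/(1 - 24) ≡ 21/6 mod 29. 6⁻¹ ≡ 5 (mod 29), so λ ≡ 18.
  x = λ² - 24 - 1 = 324 - 25 ≡ 9; y = λ·(24 - 9) - 19 ≡ 19. → (9, 19)
double: tangent at (9, 19): λ = (3·9² + 26)/(2·19) ≡ 8/9. 9⁻¹ ≡ 13 (mod 29), so λ ≡ 8·13 ≡ 17.
  x = λ² - 9 - 9 = 289 - 18 ≡ 10; y = λ·(9 - 10) - 19 ≡ 22. → (10, 22)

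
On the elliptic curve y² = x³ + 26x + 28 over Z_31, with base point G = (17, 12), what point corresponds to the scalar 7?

Double-and-add on 7 = (111)₂. Start with G = (17, 12) for the leading 1-bit.
double: tangent at (17, 12): λ = (3·17² + 26)/(2·12) ≡ 25/24. 24⁻¹ ≡ 22 (mod 31), so λ ≡ 25·22 ≡ 23.
  x = λ² - 17 - 17 = 529 - 34 ≡ 30; y = λ·(17 - 30) - 12 ≡ 30. → (30, 30)
add G: (30, 30) + (17, 12). λ = (12 - 30)/(17 - 30) ≡ 13/18 mod 31. 18⁻¹ ≡ 19 (mod 31), so λ ≡ 30.
  x = λ² - 30 - 17 = 900 - 47 ≡ 16; y = λ·(30 - 16) - 30 ≡ 18. → (16, 18)
double: tangent at (16, 18): λ = (3·16² + 26)/(2·18) ≡ 19/5. 5⁻¹ ≡ 25 (mod 31), so λ ≡ 19·25 ≡ 10.
  x = λ² - 16 - 16 = 100 - 32 ≡ 6; y = λ·(16 - 6) - 18 ≡ 20. → (6, 20)
add G: (6, 20) + (17, 12). λ = (12 - 20)/(17 - 6) ≡ 23/11 mod 31. 11⁻¹ ≡ 17 (mod 31), so λ ≡ 19.
  x = λ² - 6 - 17 = 361 - 23 ≡ 28; y = λ·(6 - 28) - 20 ≡ 27. → (28, 27)

(28, 27)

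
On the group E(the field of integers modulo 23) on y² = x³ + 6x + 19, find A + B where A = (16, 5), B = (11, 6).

(8, 21)

(16, 5) + (11, 6). λ = (6 - 5)/(11 - 16) ≡ 1/18 mod 23. 18⁻¹ ≡ 9 (mod 23), so λ ≡ 9.
  x = λ² - 16 - 11 = 81 - 27 ≡ 8; y = λ·(16 - 8) - 5 ≡ 21. → (8, 21)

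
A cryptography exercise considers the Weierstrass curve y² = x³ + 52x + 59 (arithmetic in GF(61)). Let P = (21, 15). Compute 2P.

tangent at (21, 15): λ = (3·21² + 52)/(2·15) ≡ 33/30. 30⁻¹ ≡ 59 (mod 61) since 30·59 = 1770 ≡ 1, so λ ≡ 33·59 ≡ 56.
  x = λ² - 21 - 21 = 3136 - 42 ≡ 44; y = λ·(21 - 44) - 15 ≡ 39. → (44, 39)

(44, 39)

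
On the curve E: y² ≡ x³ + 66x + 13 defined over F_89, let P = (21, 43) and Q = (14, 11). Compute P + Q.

(64, 2)

(21, 43) + (14, 11). λ = (11 - 43)/(14 - 21) ≡ 57/82 mod 89. 82⁻¹ ≡ 38 (mod 89) since 82·38 = 3116 ≡ 1, so λ ≡ 30.
  x = λ² - 21 - 14 = 900 - 35 ≡ 64; y = λ·(21 - 64) - 43 ≡ 2. → (64, 2)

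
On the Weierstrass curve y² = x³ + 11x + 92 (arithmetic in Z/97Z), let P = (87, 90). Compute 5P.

Repeated addition: build up to 5P.
2P: tangent at (87, 90): λ = (3·87² + 11)/(2·90) ≡ 20/83. 83⁻¹ ≡ 90 (mod 97), so λ ≡ 20·90 ≡ 54.
  x = λ² - 87 - 87 = 2916 - 174 ≡ 26; y = λ·(87 - 26) - 90 ≡ 3. → (26, 3)
3P: (26, 3) + (87, 90). λ = (90 - 3)/(87 - 26) ≡ 87/61 mod 97. 61⁻¹ ≡ 35 (mod 97), so λ ≡ 38.
  x = λ² - 26 - 87 = 1444 - 113 ≡ 70; y = λ·(26 - 70) - 3 ≡ 71. → (70, 71)
4P: (70, 71) + (87, 90). λ = (90 - 71)/(87 - 70) ≡ 19/17 mod 97. 17⁻¹ ≡ 40 (mod 97), so λ ≡ 81.
  x = λ² - 70 - 87 = 6561 - 157 ≡ 2; y = λ·(70 - 2) - 71 ≡ 5. → (2, 5)
5P: (2, 5) + (87, 90). λ = (90 - 5)/(87 - 2) ≡ 85/85 mod 97. 85⁻¹ ≡ 8 (mod 97) since 85·8 = 680 ≡ 1, so λ ≡ 1.
  x = λ² - 2 - 87 = 1 - 89 ≡ 9; y = λ·(2 - 9) - 5 ≡ 85. → (9, 85)

(9, 85)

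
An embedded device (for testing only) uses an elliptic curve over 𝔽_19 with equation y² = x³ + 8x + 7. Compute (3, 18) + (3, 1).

O

The two points share x = 3 and their y-coordinates satisfy 18 + 1 ≡ 0 (mod 19), so they are inverses. Their sum is O.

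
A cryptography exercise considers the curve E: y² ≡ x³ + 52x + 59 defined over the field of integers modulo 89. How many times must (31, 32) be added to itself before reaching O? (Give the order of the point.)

7

2P: tangent at (31, 32): λ = (3·31² + 52)/(2·32) ≡ 87/64. 64⁻¹ ≡ 32 (mod 89) since 64·32 = 2048 ≡ 1, so λ ≡ 87·32 ≡ 25.
  x = λ² - 31 - 31 = 625 - 62 ≡ 29; y = λ·(31 - 29) - 32 ≡ 18. → (29, 18)
3P: (29, 18) + (31, 32). λ = (32 - 18)/(31 - 29) ≡ 14/2 mod 89. 2⁻¹ ≡ 45 (mod 89) since 2·45 = 90 ≡ 1, so λ ≡ 7.
  x = λ² - 29 - 31 = 49 - 60 ≡ 78; y = λ·(29 - 78) - 18 ≡ 84. → (78, 84)
4P: (78, 84) + (31, 32). λ = (32 - 84)/(31 - 78) ≡ 37/42 mod 89. 42⁻¹ ≡ 53 (mod 89) since 42·53 = 2226 ≡ 1, so λ ≡ 3.
  x = λ² - 78 - 31 = 9 - 109 ≡ 78; y = λ·(78 - 78) - 84 ≡ 5. → (78, 5)
5P: (78, 5) + (31, 32). λ = (32 - 5)/(31 - 78) ≡ 27/42 mod 89. 42⁻¹ ≡ 53 (mod 89) since 42·53 = 2226 ≡ 1, so λ ≡ 7.
  x = λ² - 78 - 31 = 49 - 109 ≡ 29; y = λ·(78 - 29) - 5 ≡ 71. → (29, 71)
6P: (29, 71) + (31, 32). λ = (32 - 71)/(31 - 29) ≡ 50/2 mod 89. 2⁻¹ ≡ 45 (mod 89) since 2·45 = 90 ≡ 1, so λ ≡ 25.
  x = λ² - 29 - 31 = 625 - 60 ≡ 31; y = λ·(29 - 31) - 71 ≡ 57. → (31, 57)
7P: (31, 57) + (31, 32): same x and y₁ ≡ -y₂, so the sum is O.
7P = O, so the order is 7.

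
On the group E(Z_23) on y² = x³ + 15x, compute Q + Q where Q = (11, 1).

tangent at (11, 1): λ = (3·11² + 15)/(2·1) ≡ 10/2. 2⁻¹ ≡ 12 (mod 23) since 2·12 = 24 ≡ 1, so λ ≡ 10·12 ≡ 5.
  x = λ² - 11 - 11 = 25 - 22 ≡ 3; y = λ·(11 - 3) - 1 ≡ 16. → (3, 16)

(3, 16)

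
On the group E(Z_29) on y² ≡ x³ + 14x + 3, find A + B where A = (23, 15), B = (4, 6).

(23, 15) + (4, 6). λ = (6 - 15)/(4 - 23) ≡ 20/10 mod 29. 10⁻¹ ≡ 3 (mod 29), so λ ≡ 2.
  x = λ² - 23 - 4 = 4 - 27 ≡ 6; y = λ·(23 - 6) - 15 ≡ 19. → (6, 19)

(6, 19)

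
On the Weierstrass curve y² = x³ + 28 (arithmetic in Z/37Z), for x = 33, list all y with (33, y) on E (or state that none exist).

x³ + 0x + 28 = 35965 ≡ 1 (mod 37).
Square roots of 1 mod 37: 1 and 36 (since 1² = 1 ≡ 1).

1, 36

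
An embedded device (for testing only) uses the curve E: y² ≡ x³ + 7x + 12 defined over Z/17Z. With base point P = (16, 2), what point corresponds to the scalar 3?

(5, 11)

Repeated addition: build up to 3P.
2P: tangent at (16, 2): λ = (3·16² + 7)/(2·2) ≡ 10/4. 4⁻¹ ≡ 13 (mod 17), so λ ≡ 10·13 ≡ 11.
  x = λ² - 16 - 16 = 121 - 32 ≡ 4; y = λ·(16 - 4) - 2 ≡ 11. → (4, 11)
3P: (4, 11) + (16, 2). λ = (2 - 11)/(16 - 4) ≡ 8/12 mod 17. 12⁻¹ ≡ 10 (mod 17) since 12·10 = 120 ≡ 1, so λ ≡ 12.
  x = λ² - 4 - 16 = 144 - 20 ≡ 5; y = λ·(4 - 5) - 11 ≡ 11. → (5, 11)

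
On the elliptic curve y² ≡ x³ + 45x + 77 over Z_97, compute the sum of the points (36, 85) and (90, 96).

(72, 37)

(36, 85) + (90, 96). λ = (96 - 85)/(90 - 36) ≡ 11/54 mod 97. 54⁻¹ ≡ 9 (mod 97), so λ ≡ 2.
  x = λ² - 36 - 90 = 4 - 126 ≡ 72; y = λ·(36 - 72) - 85 ≡ 37. → (72, 37)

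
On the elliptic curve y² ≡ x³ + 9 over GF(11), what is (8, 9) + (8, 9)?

(0, 3)

tangent at (8, 9): λ = (3·8² + 0)/(2·9) ≡ 5/7. 7⁻¹ ≡ 8 (mod 11) since 7·8 = 56 ≡ 1, so λ ≡ 5·8 ≡ 7.
  x = λ² - 8 - 8 = 49 - 16 ≡ 0; y = λ·(8 - 0) - 9 ≡ 3. → (0, 3)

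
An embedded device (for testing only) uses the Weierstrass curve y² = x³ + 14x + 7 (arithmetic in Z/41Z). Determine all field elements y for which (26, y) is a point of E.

x³ + 14x + 7 = 17947 ≡ 30 (mod 41).
30 is a non-residue mod 41; no y exists.

none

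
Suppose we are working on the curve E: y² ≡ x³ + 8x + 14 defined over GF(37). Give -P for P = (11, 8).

-(11, 8) = (11, -8 mod 37) = (11, 29).

(11, 29)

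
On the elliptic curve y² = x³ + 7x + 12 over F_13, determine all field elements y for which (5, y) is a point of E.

4, 9

x³ + 7x + 12 = 172 ≡ 3 (mod 13).
Square roots of 3 mod 13: 4 and 9 (since 4² = 16 ≡ 3).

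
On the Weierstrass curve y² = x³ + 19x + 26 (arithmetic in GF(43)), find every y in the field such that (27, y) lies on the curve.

x³ + 19x + 26 = 20222 ≡ 12 (mod 43).
12 is a non-residue mod 43; no y exists.

none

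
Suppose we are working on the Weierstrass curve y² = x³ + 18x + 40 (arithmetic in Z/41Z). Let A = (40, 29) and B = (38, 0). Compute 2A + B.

O

First 2A:
Repeated addition: build up to 2A.
2A: tangent at (40, 29): λ = (3·40² + 18)/(2·29) ≡ 21/17. 17⁻¹ ≡ 29 (mod 41), so λ ≡ 21·29 ≡ 35.
  x = λ² - 40 - 40 = 1225 - 80 ≡ 38; y = λ·(40 - 38) - 29 ≡ 0. → (38, 0)
2A = (38, 0).
Finally 2A + B:
(38, 0) + (38, 0): same x and y₁ ≡ -y₂, so the sum is 𝒪.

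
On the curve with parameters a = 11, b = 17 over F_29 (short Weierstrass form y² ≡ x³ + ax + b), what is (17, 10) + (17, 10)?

tangent at (17, 10): λ = (3·17² + 11)/(2·10) ≡ 8/20. 20⁻¹ ≡ 16 (mod 29), so λ ≡ 8·16 ≡ 12.
  x = λ² - 17 - 17 = 144 - 34 ≡ 23; y = λ·(17 - 23) - 10 ≡ 5. → (23, 5)

(23, 5)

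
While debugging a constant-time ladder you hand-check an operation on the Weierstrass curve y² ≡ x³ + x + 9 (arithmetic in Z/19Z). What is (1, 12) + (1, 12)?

(7, 6)

tangent at (1, 12): λ = (3·1² + 1)/(2·12) ≡ 4/5. 5⁻¹ ≡ 4 (mod 19), so λ ≡ 4·4 ≡ 16.
  x = λ² - 1 - 1 = 256 - 2 ≡ 7; y = λ·(1 - 7) - 12 ≡ 6. → (7, 6)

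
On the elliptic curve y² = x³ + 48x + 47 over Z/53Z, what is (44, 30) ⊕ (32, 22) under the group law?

(44, 30) + (32, 22). λ = (22 - 30)/(32 - 44) ≡ 45/41 mod 53. 41⁻¹ ≡ 22 (mod 53), so λ ≡ 36.
  x = λ² - 44 - 32 = 1296 - 76 ≡ 1; y = λ·(44 - 1) - 30 ≡ 34. → (1, 34)

(1, 34)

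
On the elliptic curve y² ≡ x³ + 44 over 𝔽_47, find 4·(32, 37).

Write P = (32, 37).
Double-and-add on 4 = (100)₂. Start with P = (32, 37) for the leading 1-bit.
double: tangent at (32, 37): λ = (3·32² + 0)/(2·37) ≡ 17/27. 27⁻¹ ≡ 7 (mod 47), so λ ≡ 17·7 ≡ 25.
  x = λ² - 32 - 32 = 625 - 64 ≡ 44; y = λ·(32 - 44) - 37 ≡ 39. → (44, 39)
double: tangent at (44, 39): λ = (3·44² + 0)/(2·39) ≡ 27/31. 31⁻¹ ≡ 44 (mod 47), so λ ≡ 27·44 ≡ 13.
  x = λ² - 44 - 44 = 169 - 88 ≡ 34; y = λ·(44 - 34) - 39 ≡ 44. → (34, 44)

(34, 44)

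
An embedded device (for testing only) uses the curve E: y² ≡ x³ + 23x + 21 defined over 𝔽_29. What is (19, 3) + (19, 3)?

tangent at (19, 3): λ = (3·19² + 23)/(2·3) ≡ 4/6. 6⁻¹ ≡ 5 (mod 29), so λ ≡ 4·5 ≡ 20.
  x = λ² - 19 - 19 = 400 - 38 ≡ 14; y = λ·(19 - 14) - 3 ≡ 10. → (14, 10)

(14, 10)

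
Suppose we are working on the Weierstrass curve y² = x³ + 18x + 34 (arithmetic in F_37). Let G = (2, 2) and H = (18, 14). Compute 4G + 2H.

First 4G:
Repeated addition: build up to 4G.
2G: tangent at (2, 2): λ = (3·2² + 18)/(2·2) ≡ 30/4. 4⁻¹ ≡ 28 (mod 37) since 4·28 = 112 ≡ 1, so λ ≡ 30·28 ≡ 26.
  x = λ² - 2 - 2 = 676 - 4 ≡ 6; y = λ·(2 - 6) - 2 ≡ 5. → (6, 5)
3G: (6, 5) + (2, 2). λ = (2 - 5)/(2 - 6) ≡ 34/33 mod 37. 33⁻¹ ≡ 9 (mod 37), so λ ≡ 10.
  x = λ² - 6 - 2 = 100 - 8 ≡ 18; y = λ·(6 - 18) - 5 ≡ 23. → (18, 23)
4G: (18, 23) + (2, 2). λ = (2 - 23)/(2 - 18) ≡ 16/21 mod 37. 21⁻¹ ≡ 30 (mod 37), so λ ≡ 36.
  x = λ² - 18 - 2 = 1296 - 20 ≡ 18; y = λ·(18 - 18) - 23 ≡ 14. → (18, 14)
4G = (18, 14).
Next 2H:
Repeated addition: build up to 2H.
2H: tangent at (18, 14): λ = (3·18² + 18)/(2·14) ≡ 28/28. 28⁻¹ ≡ 4 (mod 37) since 28·4 = 112 ≡ 1, so λ ≡ 28·4 ≡ 1.
  x = λ² - 18 - 18 = 1 - 36 ≡ 2; y = λ·(18 - 2) - 14 ≡ 2. → (2, 2)
2H = (2, 2).
Finally 4G + 2H:
(18, 14) + (2, 2). λ = (2 - 14)/(2 - 18) ≡ 25/21 mod 37. 21⁻¹ ≡ 30 (mod 37) since 21·30 = 630 ≡ 1, so λ ≡ 10.
  x = λ² - 18 - 2 = 100 - 20 ≡ 6; y = λ·(18 - 6) - 14 ≡ 32. → (6, 32)

(6, 32)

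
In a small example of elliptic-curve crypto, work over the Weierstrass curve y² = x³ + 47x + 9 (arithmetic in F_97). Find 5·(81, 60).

Write P = (81, 60).
Repeated addition: build up to 5P.
2P: tangent at (81, 60): λ = (3·81² + 47)/(2·60) ≡ 39/23. 23⁻¹ ≡ 38 (mod 97), so λ ≡ 39·38 ≡ 27.
  x = λ² - 81 - 81 = 729 - 162 ≡ 82; y = λ·(81 - 82) - 60 ≡ 10. → (82, 10)
3P: (82, 10) + (81, 60). λ = (60 - 10)/(81 - 82) ≡ 50/96 mod 97. 96⁻¹ ≡ 96 (mod 97) since 96·96 = 9216 ≡ 1, so λ ≡ 47.
  x = λ² - 82 - 81 = 2209 - 163 ≡ 9; y = λ·(82 - 9) - 10 ≡ 26. → (9, 26)
4P: (9, 26) + (81, 60). λ = (60 - 26)/(81 - 9) ≡ 34/72 mod 97. 72⁻¹ ≡ 31 (mod 97), so λ ≡ 84.
  x = λ² - 9 - 81 = 7056 - 90 ≡ 79; y = λ·(9 - 79) - 26 ≡ 11. → (79, 11)
5P: (79, 11) + (81, 60). λ = (60 - 11)/(81 - 79) ≡ 49/2 mod 97. 2⁻¹ ≡ 49 (mod 97), so λ ≡ 73.
  x = λ² - 79 - 81 = 5329 - 160 ≡ 28; y = λ·(79 - 28) - 11 ≡ 26. → (28, 26)

(28, 26)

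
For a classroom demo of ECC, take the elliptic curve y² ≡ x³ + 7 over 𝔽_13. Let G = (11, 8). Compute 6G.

(11, 5)

Double-and-add on 6 = (110)₂. Start with G = (11, 8) for the leading 1-bit.
double: tangent at (11, 8): λ = (3·11² + 0)/(2·8) ≡ 12/3. 3⁻¹ ≡ 9 (mod 13), so λ ≡ 12·9 ≡ 4.
  x = λ² - 11 - 11 = 16 - 22 ≡ 7; y = λ·(11 - 7) - 8 ≡ 8. → (7, 8)
add G: (7, 8) + (11, 8). λ = (8 - 8)/(11 - 7) ≡ 0/4 mod 13. 4⁻¹ ≡ 10 (mod 13), so λ ≡ 0.
  x = λ² - 7 - 11 = 0 - 18 ≡ 8; y = λ·(7 - 8) - 8 ≡ 5. → (8, 5)
double: tangent at (8, 5): λ = (3·8² + 0)/(2·5) ≡ 10/10. 10⁻¹ ≡ 4 (mod 13), so λ ≡ 10·4 ≡ 1.
  x = λ² - 8 - 8 = 1 - 16 ≡ 11; y = λ·(8 - 11) - 5 ≡ 5. → (11, 5)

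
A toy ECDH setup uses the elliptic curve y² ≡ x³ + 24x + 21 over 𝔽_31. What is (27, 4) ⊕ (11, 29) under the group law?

(13, 9)

(27, 4) + (11, 29). λ = (29 - 4)/(11 - 27) ≡ 25/15 mod 31. 15⁻¹ ≡ 29 (mod 31), so λ ≡ 12.
  x = λ² - 27 - 11 = 144 - 38 ≡ 13; y = λ·(27 - 13) - 4 ≡ 9. → (13, 9)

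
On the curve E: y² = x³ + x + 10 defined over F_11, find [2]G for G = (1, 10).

tangent at (1, 10): λ = (3·1² + 1)/(2·10) ≡ 4/9. 9⁻¹ ≡ 5 (mod 11), so λ ≡ 4·5 ≡ 9.
  x = λ² - 1 - 1 = 81 - 2 ≡ 2; y = λ·(1 - 2) - 10 ≡ 3. → (2, 3)

(2, 3)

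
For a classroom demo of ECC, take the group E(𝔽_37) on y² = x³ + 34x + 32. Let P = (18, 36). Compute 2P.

(4, 26)

tangent at (18, 36): λ = (3·18² + 34)/(2·36) ≡ 7/35. 35⁻¹ ≡ 18 (mod 37) since 35·18 = 630 ≡ 1, so λ ≡ 7·18 ≡ 15.
  x = λ² - 18 - 18 = 225 - 36 ≡ 4; y = λ·(18 - 4) - 36 ≡ 26. → (4, 26)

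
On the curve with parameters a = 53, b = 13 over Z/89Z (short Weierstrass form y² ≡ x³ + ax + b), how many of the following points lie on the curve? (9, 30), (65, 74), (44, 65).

(9, 30): 30² ≡ 10, rhs ≡ 62 → off.
(65, 74): 74² ≡ 47, rhs ≡ 47 → on.
(44, 65): 65² ≡ 42, rhs ≡ 42 → on.

2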